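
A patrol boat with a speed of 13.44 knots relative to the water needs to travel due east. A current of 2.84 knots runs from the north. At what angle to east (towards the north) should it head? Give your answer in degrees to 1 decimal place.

12.2°

The current pushes perpendicular to the desired track; the heading must have a component into the current equal to 2.84 knots: 13.44 sin θ = 2.84.
sin θ = 0.2113, so θ = 12.199°.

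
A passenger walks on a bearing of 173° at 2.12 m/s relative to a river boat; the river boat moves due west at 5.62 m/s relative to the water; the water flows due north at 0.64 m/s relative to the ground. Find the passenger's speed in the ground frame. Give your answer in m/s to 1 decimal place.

5.6 m/s

In east/north components (m/s): passenger relative to river boat = (0.258, -2.104); river boat relative to water = (-5.620, 0.000); water relative to ground = (0.000, 0.640).
Sum = (-5.362, -1.464) m/s.
Speed = |(-5.362, -1.464)| = 5.558 m/s.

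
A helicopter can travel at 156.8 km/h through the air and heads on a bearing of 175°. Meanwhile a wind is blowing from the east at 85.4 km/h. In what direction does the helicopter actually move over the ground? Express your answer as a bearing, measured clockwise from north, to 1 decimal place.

204.7°

Taking east as x and north as y: velocity relative to the air = (13.666, -156.203) km/h; the air relative to ground = (-85.400, 0.000) km/h.
Velocity relative to ground = (13.666, -156.203) + (-85.400, 0.000) = (-71.734, -156.203) km/h.
Bearing = atan2(-71.73, -156.20) = 204.67° clockwise from north.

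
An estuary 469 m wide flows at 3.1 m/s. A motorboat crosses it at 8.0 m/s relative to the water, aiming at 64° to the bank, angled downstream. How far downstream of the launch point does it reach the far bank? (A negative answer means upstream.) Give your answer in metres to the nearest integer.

431 m

Perpendicular speed = 7.190 m/s; crossing time = 469 / 7.190 = 65.226 s.
Net downstream speed = 6.607 m/s.
Drift = 6.607 × 65.226 = 430.948 m (downstream).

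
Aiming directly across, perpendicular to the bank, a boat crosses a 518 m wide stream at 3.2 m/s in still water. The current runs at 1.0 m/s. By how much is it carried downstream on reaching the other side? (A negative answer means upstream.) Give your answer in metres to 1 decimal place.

161.9 m

Perpendicular speed = 3.200 m/s; crossing time = 518 / 3.200 = 161.875 s.
Net downstream speed = 1.000 m/s.
Drift = 1.000 × 161.875 = 161.875 m (downstream).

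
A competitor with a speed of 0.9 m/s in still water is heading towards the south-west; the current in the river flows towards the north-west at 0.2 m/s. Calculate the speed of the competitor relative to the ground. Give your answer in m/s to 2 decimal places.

0.92 m/s

Taking east as x and north as y: velocity relative to the water = (-0.636, -0.636) m/s; the water relative to ground = (-0.141, 0.141) m/s.
Velocity relative to ground = (-0.636, -0.636) + (-0.141, 0.141) = (-0.778, -0.495) m/s.
Speed = |(-0.778, -0.495)| = 0.922 m/s.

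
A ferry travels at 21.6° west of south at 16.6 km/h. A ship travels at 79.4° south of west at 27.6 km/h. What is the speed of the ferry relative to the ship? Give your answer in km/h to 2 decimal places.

11.74 km/h

Taking east as x and north as y: ferry velocity = (-6.111, -15.434) km/h; ship velocity = (-5.077, -27.129) km/h.
Velocity of ferry relative to ship = (-6.111, -15.434) − (-5.077, -27.129) = (-1.034, 11.695) km/h.
Magnitude = |(-1.034, 11.695)| = 11.740 km/h.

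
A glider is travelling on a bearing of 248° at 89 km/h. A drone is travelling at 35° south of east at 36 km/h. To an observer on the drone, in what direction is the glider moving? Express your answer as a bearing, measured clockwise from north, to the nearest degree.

Taking east as x and north as y: glider velocity = (-82.519, -33.340) km/h; drone velocity = (29.489, -20.649) km/h.
Velocity of glider relative to drone = (-82.519, -33.340) − (29.489, -20.649) = (-112.009, -12.691) km/h.
Bearing = atan2(-112.01, -12.69) = 263.54° clockwise from north.

264°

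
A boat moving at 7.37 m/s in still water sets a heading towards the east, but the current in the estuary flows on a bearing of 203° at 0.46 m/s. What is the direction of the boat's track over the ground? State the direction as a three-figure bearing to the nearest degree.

Taking east as x and north as y: velocity relative to the water = (7.370, 0.000) m/s; the water relative to ground = (-0.180, -0.423) m/s.
Velocity relative to ground = (7.370, 0.000) + (-0.180, -0.423) = (7.190, -0.423) m/s.
Bearing = atan2(7.19, -0.42) = 93.37° clockwise from north.

093°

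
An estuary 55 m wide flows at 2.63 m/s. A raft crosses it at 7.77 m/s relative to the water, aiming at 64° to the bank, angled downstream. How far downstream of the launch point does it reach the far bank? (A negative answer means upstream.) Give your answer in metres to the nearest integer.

48 m

Perpendicular speed = 6.984 m/s; crossing time = 55 / 6.984 = 7.876 s.
Net downstream speed = 6.036 m/s.
Drift = 6.036 × 7.876 = 47.538 m (downstream).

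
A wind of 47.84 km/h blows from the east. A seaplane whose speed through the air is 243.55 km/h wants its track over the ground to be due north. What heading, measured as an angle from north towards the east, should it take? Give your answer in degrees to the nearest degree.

The wind pushes perpendicular to the desired track; the heading must have a component into the wind equal to 47.84 km/h: 243.55 sin θ = 47.84.
sin θ = 0.1964, so θ = 11.328°.

11°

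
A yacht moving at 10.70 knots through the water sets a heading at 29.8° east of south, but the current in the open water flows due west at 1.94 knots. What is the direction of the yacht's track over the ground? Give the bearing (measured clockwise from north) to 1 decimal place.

160.0°

Taking east as x and north as y: velocity relative to the water = (5.318, -9.285) knots; the water relative to ground = (-1.940, 0.000) knots.
Velocity relative to ground = (5.318, -9.285) + (-1.940, 0.000) = (3.378, -9.285) knots.
Bearing = atan2(3.38, -9.29) = 160.01° clockwise from north.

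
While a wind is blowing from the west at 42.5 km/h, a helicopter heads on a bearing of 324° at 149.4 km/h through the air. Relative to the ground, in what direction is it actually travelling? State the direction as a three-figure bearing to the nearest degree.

339°

Taking east as x and north as y: velocity relative to the air = (-87.815, 120.867) km/h; the air relative to ground = (42.500, 0.000) km/h.
Velocity relative to ground = (-87.815, 120.867) + (42.500, 0.000) = (-45.315, 120.867) km/h.
Bearing = atan2(-45.32, 120.87) = 339.45° clockwise from north.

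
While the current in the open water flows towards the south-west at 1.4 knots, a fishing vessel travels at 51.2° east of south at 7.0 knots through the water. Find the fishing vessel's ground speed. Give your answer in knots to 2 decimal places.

Taking east as x and north as y: velocity relative to the water = (5.455, -4.386) knots; the water relative to ground = (-0.990, -0.990) knots.
Velocity relative to ground = (5.455, -4.386) + (-0.990, -0.990) = (4.465, -5.376) knots.
Speed = |(4.465, -5.376)| = 6.989 knots.

6.99 knots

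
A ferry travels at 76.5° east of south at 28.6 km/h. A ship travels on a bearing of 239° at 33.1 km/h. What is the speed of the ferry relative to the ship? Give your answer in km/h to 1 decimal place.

Taking east as x and north as y: ferry velocity = (27.810, -6.677) km/h; ship velocity = (-28.372, -17.048) km/h.
Velocity of ferry relative to ship = (27.810, -6.677) − (-28.372, -17.048) = (56.182, 10.371) km/h.
Magnitude = |(56.182, 10.371)| = 57.131 km/h.

57.1 km/h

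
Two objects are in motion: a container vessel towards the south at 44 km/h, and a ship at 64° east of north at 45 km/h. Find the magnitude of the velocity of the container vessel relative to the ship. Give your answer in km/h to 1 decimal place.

75.5 km/h

Taking east as x and north as y: container vessel velocity = (0.000, -44.000) km/h; ship velocity = (40.446, 19.727) km/h.
Velocity of container vessel relative to ship = (0.000, -44.000) − (40.446, 19.727) = (-40.446, -63.727) km/h.
Magnitude = |(-40.446, -63.727)| = 75.478 km/h.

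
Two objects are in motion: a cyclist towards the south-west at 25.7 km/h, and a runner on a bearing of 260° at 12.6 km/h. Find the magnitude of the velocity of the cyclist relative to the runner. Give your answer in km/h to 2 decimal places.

16.99 km/h

Taking east as x and north as y: cyclist velocity = (-18.173, -18.173) km/h; runner velocity = (-12.409, -2.188) km/h.
Velocity of cyclist relative to runner = (-18.173, -18.173) − (-12.409, -2.188) = (-5.764, -15.985) km/h.
Magnitude = |(-5.764, -15.985)| = 16.992 km/h.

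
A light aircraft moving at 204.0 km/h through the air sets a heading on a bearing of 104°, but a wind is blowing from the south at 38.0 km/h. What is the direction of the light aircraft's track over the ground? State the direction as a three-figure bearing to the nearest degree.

Taking east as x and north as y: velocity relative to the air = (197.940, -49.352) km/h; the air relative to ground = (0.000, 38.000) km/h.
Velocity relative to ground = (197.940, -49.352) + (0.000, 38.000) = (197.940, -11.352) km/h.
Bearing = atan2(197.94, -11.35) = 93.28° clockwise from north.

093°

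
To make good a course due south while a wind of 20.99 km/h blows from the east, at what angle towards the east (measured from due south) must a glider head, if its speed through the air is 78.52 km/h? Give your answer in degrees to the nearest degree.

16°

The wind pushes perpendicular to the desired track; the heading must have a component into the wind equal to 20.99 km/h: 78.52 sin θ = 20.99.
sin θ = 0.2673, so θ = 15.505°.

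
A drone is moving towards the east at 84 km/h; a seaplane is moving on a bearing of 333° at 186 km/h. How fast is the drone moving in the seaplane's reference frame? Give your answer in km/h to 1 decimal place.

236.3 km/h

Taking east as x and north as y: drone velocity = (84.000, 0.000) km/h; seaplane velocity = (-84.442, 165.727) km/h.
Velocity of drone relative to seaplane = (84.000, 0.000) − (-84.442, 165.727) = (168.442, -165.727) km/h.
Magnitude = |(168.442, -165.727)| = 236.301 km/h.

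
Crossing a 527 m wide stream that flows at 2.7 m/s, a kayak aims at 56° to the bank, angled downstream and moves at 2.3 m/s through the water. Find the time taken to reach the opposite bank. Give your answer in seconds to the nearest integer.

276 s

The component of the kayak's velocity perpendicular to the bank is 2.3 × sin 56° = 1.907 m/s.
The flow acts along the bank and has no component across it.
Time = 527 / 1.907 = 276.381 s.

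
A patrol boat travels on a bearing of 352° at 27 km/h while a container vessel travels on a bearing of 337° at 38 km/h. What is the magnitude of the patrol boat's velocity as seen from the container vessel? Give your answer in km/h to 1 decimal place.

Taking east as x and north as y: patrol boat velocity = (-3.758, 26.737) km/h; container vessel velocity = (-14.848, 34.979) km/h.
Velocity of patrol boat relative to container vessel = (-3.758, 26.737) − (-14.848, 34.979) = (11.090, -8.242) km/h.
Magnitude = |(11.090, -8.242)| = 13.817 km/h.

13.8 km/h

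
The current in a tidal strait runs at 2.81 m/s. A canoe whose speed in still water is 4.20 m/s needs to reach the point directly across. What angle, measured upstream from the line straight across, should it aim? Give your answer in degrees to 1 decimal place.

42.0°

To cancel the current, the upstream component of the canoe's velocity must equal the flow: 4.20 sin θ = 2.81.
sin θ = 2.81 / 4.20 = 0.6690.
θ = arcsin(0.6690) = 41.994°.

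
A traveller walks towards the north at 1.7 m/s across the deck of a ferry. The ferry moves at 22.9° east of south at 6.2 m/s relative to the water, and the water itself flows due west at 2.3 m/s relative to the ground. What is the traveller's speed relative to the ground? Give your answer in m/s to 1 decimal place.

4.0 m/s

In east/north components (m/s): traveller relative to ferry = (0.000, 1.700); ferry relative to water = (2.413, -5.711); water relative to ground = (-2.300, 0.000).
Sum = (0.113, -4.011) m/s.
Speed = |(0.113, -4.011)| = 4.013 m/s.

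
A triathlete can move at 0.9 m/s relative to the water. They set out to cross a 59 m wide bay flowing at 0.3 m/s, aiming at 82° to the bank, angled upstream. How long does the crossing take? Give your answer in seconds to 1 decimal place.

66.2 s

The component of the triathlete's velocity perpendicular to the bank is 0.9 × sin 82° = 0.891 m/s.
The flow acts along the bank and has no component across it.
Time = 59 / 0.891 = 66.200 s.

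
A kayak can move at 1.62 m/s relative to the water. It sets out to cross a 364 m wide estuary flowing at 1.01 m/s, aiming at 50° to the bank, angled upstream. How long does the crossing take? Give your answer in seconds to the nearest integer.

293 s

The component of the kayak's velocity perpendicular to the bank is 1.62 × sin 50° = 1.241 m/s.
The current is parallel to the bank, so it does not affect the crossing time.
Time = 364 / 1.241 = 293.314 s.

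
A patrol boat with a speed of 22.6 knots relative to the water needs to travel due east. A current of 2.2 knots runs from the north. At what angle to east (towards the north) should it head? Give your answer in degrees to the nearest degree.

6°

The current pushes perpendicular to the desired track; the heading must have a component into the current equal to 2.2 knots: 22.6 sin θ = 2.2.
sin θ = 0.0973, so θ = 5.586°.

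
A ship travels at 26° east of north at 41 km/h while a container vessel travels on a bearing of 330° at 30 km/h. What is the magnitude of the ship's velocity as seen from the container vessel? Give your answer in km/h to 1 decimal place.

Taking east as x and north as y: ship velocity = (17.973, 36.851) km/h; container vessel velocity = (-15.000, 25.981) km/h.
Velocity of ship relative to container vessel = (17.973, 36.851) − (-15.000, 25.981) = (32.973, 10.870) km/h.
Magnitude = |(32.973, 10.870)| = 34.719 km/h.

34.7 km/h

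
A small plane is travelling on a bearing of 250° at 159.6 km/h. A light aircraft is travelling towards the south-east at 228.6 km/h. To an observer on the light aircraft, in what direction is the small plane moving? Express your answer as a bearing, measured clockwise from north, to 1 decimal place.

289.0°

Taking east as x and north as y: small plane velocity = (-149.975, -54.586) km/h; light aircraft velocity = (161.645, -161.645) km/h.
Velocity of small plane relative to light aircraft = (-149.975, -54.586) − (161.645, -161.645) = (-311.620, 107.058) km/h.
Bearing = atan2(-311.62, 107.06) = 288.96° clockwise from north.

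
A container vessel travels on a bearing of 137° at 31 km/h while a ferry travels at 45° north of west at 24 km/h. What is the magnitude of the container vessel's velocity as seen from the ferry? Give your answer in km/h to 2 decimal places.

Taking east as x and north as y: container vessel velocity = (21.142, -22.672) km/h; ferry velocity = (-16.971, 16.971) km/h.
Velocity of container vessel relative to ferry = (21.142, -22.672) − (-16.971, 16.971) = (38.113, -39.643) km/h.
Magnitude = |(38.113, -39.643)| = 54.992 km/h.

54.99 km/h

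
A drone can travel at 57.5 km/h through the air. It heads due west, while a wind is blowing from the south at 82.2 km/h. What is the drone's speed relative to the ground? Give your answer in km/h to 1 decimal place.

100.3 km/h

Taking east as x and north as y: velocity relative to the air = (-57.500, 0.000) km/h; the air relative to ground = (0.000, 82.200) km/h.
Velocity relative to ground = (-57.500, 0.000) + (0.000, 82.200) = (-57.500, 82.200) km/h.
Speed = |(-57.500, 82.200)| = 100.315 km/h.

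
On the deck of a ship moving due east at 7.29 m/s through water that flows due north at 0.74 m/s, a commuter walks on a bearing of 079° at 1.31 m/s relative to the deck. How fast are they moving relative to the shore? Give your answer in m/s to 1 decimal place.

8.6 m/s

In east/north components (m/s): commuter relative to ship = (1.286, 0.250); ship relative to water = (7.290, 0.000); water relative to ground = (0.000, 0.740).
Sum = (8.576, 0.990) m/s.
Speed = |(8.576, 0.990)| = 8.633 m/s.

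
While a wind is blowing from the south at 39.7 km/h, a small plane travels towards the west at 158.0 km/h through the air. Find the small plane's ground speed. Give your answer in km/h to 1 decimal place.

Taking east as x and north as y: velocity relative to the air = (-158.000, 0.000) km/h; the air relative to ground = (0.000, 39.700) km/h.
Velocity relative to ground = (-158.000, 0.000) + (0.000, 39.700) = (-158.000, 39.700) km/h.
Speed = |(-158.000, 39.700)| = 162.911 km/h.

162.9 km/h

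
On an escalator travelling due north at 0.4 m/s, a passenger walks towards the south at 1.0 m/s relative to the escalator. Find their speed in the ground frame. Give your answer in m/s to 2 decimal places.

Taking east as x and north as y: escalator velocity = (0.000, 0.400) m/s; passenger velocity relative to escalator = (0.000, -1.000) m/s.
Velocity relative to ground = (0.000, 0.400) + (0.000, -1.000) = (0.000, -0.600) m/s.
Speed = |(0.000, -0.600)| = 0.600 m/s.

0.60 m/s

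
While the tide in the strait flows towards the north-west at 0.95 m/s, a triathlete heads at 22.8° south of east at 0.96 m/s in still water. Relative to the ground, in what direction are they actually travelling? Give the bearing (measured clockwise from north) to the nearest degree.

035°

Taking east as x and north as y: velocity relative to the water = (0.885, -0.372) m/s; the water relative to ground = (-0.672, 0.672) m/s.
Velocity relative to ground = (0.885, -0.372) + (-0.672, 0.672) = (0.213, 0.300) m/s.
Bearing = atan2(0.21, 0.30) = 35.43° clockwise from north.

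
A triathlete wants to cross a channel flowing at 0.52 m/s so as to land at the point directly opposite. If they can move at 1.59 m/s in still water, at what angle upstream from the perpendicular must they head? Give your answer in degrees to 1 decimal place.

To cancel the current, the upstream component of the triathlete's velocity must equal the flow: 1.59 sin θ = 0.52.
sin θ = 0.52 / 1.59 = 0.3270.
θ = arcsin(0.3270) = 19.089°.

19.1°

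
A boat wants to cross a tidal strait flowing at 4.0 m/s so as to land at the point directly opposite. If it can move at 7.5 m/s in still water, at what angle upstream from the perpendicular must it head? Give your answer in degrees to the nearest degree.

To cancel the current, the upstream component of the boat's velocity must equal the flow: 7.5 sin θ = 4.0.
sin θ = 4.0 / 7.5 = 0.5333.
θ = arcsin(0.5333) = 32.231°.

32°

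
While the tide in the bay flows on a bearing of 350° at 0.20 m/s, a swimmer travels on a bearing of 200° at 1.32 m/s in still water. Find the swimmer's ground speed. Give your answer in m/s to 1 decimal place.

Taking east as x and north as y: velocity relative to the water = (-0.451, -1.240) m/s; the water relative to ground = (-0.035, 0.197) m/s.
Velocity relative to ground = (-0.451, -1.240) + (-0.035, 0.197) = (-0.486, -1.043) m/s.
Speed = |(-0.486, -1.043)| = 1.151 m/s.

1.2 m/s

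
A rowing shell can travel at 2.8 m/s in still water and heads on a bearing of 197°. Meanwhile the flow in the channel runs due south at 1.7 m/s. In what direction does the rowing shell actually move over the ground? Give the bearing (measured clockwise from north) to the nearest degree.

191°

Taking east as x and north as y: velocity relative to the water = (-0.819, -2.678) m/s; the water relative to ground = (0.000, -1.700) m/s.
Velocity relative to ground = (-0.819, -2.678) + (0.000, -1.700) = (-0.819, -4.378) m/s.
Bearing = atan2(-0.82, -4.38) = 190.59° clockwise from north.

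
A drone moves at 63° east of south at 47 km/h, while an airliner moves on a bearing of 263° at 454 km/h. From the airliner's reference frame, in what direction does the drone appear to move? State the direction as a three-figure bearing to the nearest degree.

Taking east as x and north as y: drone velocity = (41.877, -21.338) km/h; airliner velocity = (-450.616, -55.329) km/h.
Velocity of drone relative to airliner = (41.877, -21.338) − (-450.616, -55.329) = (492.493, 33.991) km/h.
Bearing = atan2(492.49, 33.99) = 86.05° clockwise from north.

086°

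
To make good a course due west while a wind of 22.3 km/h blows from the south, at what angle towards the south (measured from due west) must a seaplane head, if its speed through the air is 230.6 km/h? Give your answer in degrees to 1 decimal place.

The wind pushes perpendicular to the desired track; the heading must have a component into the wind equal to 22.3 km/h: 230.6 sin θ = 22.3.
sin θ = 0.0967, so θ = 5.549°.

5.5°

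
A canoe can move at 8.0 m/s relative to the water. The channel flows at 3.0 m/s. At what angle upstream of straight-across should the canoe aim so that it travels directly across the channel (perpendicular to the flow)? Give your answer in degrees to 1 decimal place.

To cancel the current, the upstream component of the canoe's velocity must equal the flow: 8.0 sin θ = 3.0.
sin θ = 3.0 / 8.0 = 0.3750.
θ = arcsin(0.3750) = 22.024°.

22.0°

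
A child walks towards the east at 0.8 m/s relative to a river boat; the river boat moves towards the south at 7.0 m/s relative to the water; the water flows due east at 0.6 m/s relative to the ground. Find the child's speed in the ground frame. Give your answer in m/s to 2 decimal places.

7.14 m/s

In east/north components (m/s): child relative to river boat = (0.800, 0.000); river boat relative to water = (0.000, -7.000); water relative to ground = (0.600, 0.000).
Sum = (1.400, -7.000) m/s.
Speed = |(1.400, -7.000)| = 7.139 m/s.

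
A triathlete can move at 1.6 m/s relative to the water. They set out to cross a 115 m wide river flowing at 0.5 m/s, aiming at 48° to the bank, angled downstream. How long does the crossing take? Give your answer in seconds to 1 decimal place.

96.7 s

The component of the triathlete's velocity perpendicular to the bank is 1.6 × sin 48° = 1.189 m/s.
The flow acts along the bank and has no component across it.
Time = 115 / 1.189 = 96.717 s.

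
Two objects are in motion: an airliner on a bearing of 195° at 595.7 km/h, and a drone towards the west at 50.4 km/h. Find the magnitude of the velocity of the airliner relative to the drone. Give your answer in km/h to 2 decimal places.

584.69 km/h

Taking east as x and north as y: airliner velocity = (-154.179, -575.402) km/h; drone velocity = (-50.400, 0.000) km/h.
Velocity of airliner relative to drone = (-154.179, -575.402) − (-50.400, 0.000) = (-103.779, -575.402) km/h.
Magnitude = |(-103.779, -575.402)| = 584.686 km/h.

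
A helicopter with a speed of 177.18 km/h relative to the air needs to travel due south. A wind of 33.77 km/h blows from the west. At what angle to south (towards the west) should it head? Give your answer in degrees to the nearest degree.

11°

The wind pushes perpendicular to the desired track; the heading must have a component into the wind equal to 33.77 km/h: 177.18 sin θ = 33.77.
sin θ = 0.1906, so θ = 10.988°.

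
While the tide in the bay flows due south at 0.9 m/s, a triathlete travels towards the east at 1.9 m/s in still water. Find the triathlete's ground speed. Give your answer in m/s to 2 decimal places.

Taking east as x and north as y: velocity relative to the water = (1.900, 0.000) m/s; the water relative to ground = (0.000, -0.900) m/s.
Velocity relative to ground = (1.900, 0.000) + (0.000, -0.900) = (1.900, -0.900) m/s.
Speed = |(1.900, -0.900)| = 2.102 m/s.

2.10 m/s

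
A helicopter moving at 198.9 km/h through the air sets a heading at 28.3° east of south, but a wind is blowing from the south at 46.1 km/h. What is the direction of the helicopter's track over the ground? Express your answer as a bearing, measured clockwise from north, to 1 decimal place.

143.8°

Taking east as x and north as y: velocity relative to the air = (94.296, -175.127) km/h; the air relative to ground = (0.000, 46.100) km/h.
Velocity relative to ground = (94.296, -175.127) + (0.000, 46.100) = (94.296, -129.027) km/h.
Bearing = atan2(94.30, -129.03) = 143.84° clockwise from north.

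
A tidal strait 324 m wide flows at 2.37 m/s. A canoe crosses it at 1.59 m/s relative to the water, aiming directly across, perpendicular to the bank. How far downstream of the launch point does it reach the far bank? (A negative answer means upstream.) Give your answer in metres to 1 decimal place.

482.9 m

Perpendicular speed = 1.590 m/s; crossing time = 324 / 1.590 = 203.774 s.
Net downstream speed = 2.370 m/s.
Drift = 2.370 × 203.774 = 482.943 m (downstream).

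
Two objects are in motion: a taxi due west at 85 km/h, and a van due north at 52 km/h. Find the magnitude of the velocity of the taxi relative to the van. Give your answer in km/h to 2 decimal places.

99.64 km/h

Taking east as x and north as y: taxi velocity = (-85.000, 0.000) km/h; van velocity = (0.000, 52.000) km/h.
Velocity of taxi relative to van = (-85.000, 0.000) − (0.000, 52.000) = (-85.000, -52.000) km/h.
Magnitude = |(-85.000, -52.000)| = 99.644 km/h.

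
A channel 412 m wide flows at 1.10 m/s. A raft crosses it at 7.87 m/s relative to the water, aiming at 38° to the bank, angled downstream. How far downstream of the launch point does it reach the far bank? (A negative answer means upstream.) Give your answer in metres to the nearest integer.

Perpendicular speed = 4.845 m/s; crossing time = 412 / 4.845 = 85.032 s.
Net downstream speed = 7.302 m/s.
Drift = 7.302 × 85.032 = 620.871 m (downstream).

621 m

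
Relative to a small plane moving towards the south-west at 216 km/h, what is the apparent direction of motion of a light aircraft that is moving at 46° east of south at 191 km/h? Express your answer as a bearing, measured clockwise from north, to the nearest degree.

Taking east as x and north as y: light aircraft velocity = (137.394, -132.680) km/h; small plane velocity = (-152.735, -152.735) km/h.
Velocity of light aircraft relative to small plane = (137.394, -132.680) − (-152.735, -152.735) = (290.129, 20.055) km/h.
Bearing = atan2(290.13, 20.06) = 86.05° clockwise from north.

086°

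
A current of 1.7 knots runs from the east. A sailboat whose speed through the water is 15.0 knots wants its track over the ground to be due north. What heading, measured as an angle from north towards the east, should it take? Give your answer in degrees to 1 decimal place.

The current pushes perpendicular to the desired track; the heading must have a component into the current equal to 1.7 knots: 15.0 sin θ = 1.7.
sin θ = 0.1133, so θ = 6.508°.

6.5°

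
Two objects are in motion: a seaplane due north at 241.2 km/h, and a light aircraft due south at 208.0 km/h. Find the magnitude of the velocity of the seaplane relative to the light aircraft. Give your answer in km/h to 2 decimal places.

449.20 km/h

Taking east as x and north as y: seaplane velocity = (0.000, 241.200) km/h; light aircraft velocity = (0.000, -208.000) km/h.
Velocity of seaplane relative to light aircraft = (0.000, 241.200) − (0.000, -208.000) = (0.000, 449.200) km/h.
Magnitude = |(0.000, 449.200)| = 449.200 km/h.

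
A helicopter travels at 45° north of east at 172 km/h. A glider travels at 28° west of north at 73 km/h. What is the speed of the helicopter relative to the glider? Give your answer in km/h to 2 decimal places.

Taking east as x and north as y: helicopter velocity = (121.622, 121.622) km/h; glider velocity = (-34.271, 64.455) km/h.
Velocity of helicopter relative to glider = (121.622, 121.622) − (-34.271, 64.455) = (155.894, 57.167) km/h.
Magnitude = |(155.894, 57.167)| = 166.045 km/h.

166.05 km/h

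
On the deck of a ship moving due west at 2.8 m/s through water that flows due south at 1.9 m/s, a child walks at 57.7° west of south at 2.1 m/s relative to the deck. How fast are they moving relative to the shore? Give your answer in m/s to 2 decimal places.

In east/north components (m/s): child relative to ship = (-1.775, -1.122); ship relative to water = (-2.800, 0.000); water relative to ground = (0.000, -1.900).
Sum = (-4.575, -3.022) m/s.
Speed = |(-4.575, -3.022)| = 5.483 m/s.

5.48 m/s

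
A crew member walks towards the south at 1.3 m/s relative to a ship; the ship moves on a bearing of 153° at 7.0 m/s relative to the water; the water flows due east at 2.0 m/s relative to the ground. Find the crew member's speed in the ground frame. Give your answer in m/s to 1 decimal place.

In east/north components (m/s): crew member relative to ship = (0.000, -1.300); ship relative to water = (3.178, -6.237); water relative to ground = (2.000, 0.000).
Sum = (5.178, -7.537) m/s.
Speed = |(5.178, -7.537)| = 9.144 m/s.

9.1 m/s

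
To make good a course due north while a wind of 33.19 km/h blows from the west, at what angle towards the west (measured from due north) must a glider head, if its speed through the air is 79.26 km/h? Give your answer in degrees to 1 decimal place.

24.8°

The wind pushes perpendicular to the desired track; the heading must have a component into the wind equal to 33.19 km/h: 79.26 sin θ = 33.19.
sin θ = 0.4187, so θ = 24.756°.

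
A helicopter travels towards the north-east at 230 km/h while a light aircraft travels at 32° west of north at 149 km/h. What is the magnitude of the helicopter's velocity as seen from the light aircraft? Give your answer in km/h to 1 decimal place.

Taking east as x and north as y: helicopter velocity = (162.635, 162.635) km/h; light aircraft velocity = (-78.958, 126.359) km/h.
Velocity of helicopter relative to light aircraft = (162.635, 162.635) − (-78.958, 126.359) = (241.593, 36.275) km/h.
Magnitude = |(241.593, 36.275)| = 244.301 km/h.

244.3 km/h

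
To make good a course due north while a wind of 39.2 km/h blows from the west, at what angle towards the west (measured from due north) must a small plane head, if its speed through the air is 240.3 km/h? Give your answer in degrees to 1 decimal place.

9.4°

The wind pushes perpendicular to the desired track; the heading must have a component into the wind equal to 39.2 km/h: 240.3 sin θ = 39.2.
sin θ = 0.1631, so θ = 9.389°.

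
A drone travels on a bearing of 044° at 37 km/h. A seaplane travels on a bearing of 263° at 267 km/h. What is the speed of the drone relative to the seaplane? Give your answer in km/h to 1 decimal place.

296.7 km/h

Taking east as x and north as y: drone velocity = (25.702, 26.616) km/h; seaplane velocity = (-265.010, -32.539) km/h.
Velocity of drone relative to seaplane = (25.702, 26.616) − (-265.010, -32.539) = (290.712, 59.155) km/h.
Magnitude = |(290.712, 59.155)| = 296.670 km/h.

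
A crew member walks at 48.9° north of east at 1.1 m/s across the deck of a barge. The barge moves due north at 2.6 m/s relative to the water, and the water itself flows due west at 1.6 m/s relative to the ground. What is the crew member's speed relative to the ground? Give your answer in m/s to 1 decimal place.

3.5 m/s

In east/north components (m/s): crew member relative to barge = (0.723, 0.829); barge relative to water = (0.000, 2.600); water relative to ground = (-1.600, 0.000).
Sum = (-0.877, 3.429) m/s.
Speed = |(-0.877, 3.429)| = 3.539 m/s.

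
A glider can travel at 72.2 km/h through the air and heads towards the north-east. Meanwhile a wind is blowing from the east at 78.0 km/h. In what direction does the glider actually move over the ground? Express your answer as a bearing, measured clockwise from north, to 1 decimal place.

Taking east as x and north as y: velocity relative to the air = (51.053, 51.053) km/h; the air relative to ground = (-78.000, 0.000) km/h.
Velocity relative to ground = (51.053, 51.053) + (-78.000, 0.000) = (-26.947, 51.053) km/h.
Bearing = atan2(-26.95, 51.05) = 332.17° clockwise from north.

332.2°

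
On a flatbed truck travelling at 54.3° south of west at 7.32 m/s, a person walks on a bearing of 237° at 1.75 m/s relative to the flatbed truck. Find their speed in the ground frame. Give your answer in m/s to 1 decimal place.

9.0 m/s

Taking east as x and north as y: flatbed truck velocity = (-4.272, -5.944) m/s; person velocity relative to flatbed truck = (-1.468, -0.953) m/s.
Velocity relative to ground = (-4.272, -5.944) + (-1.468, -0.953) = (-5.739, -6.898) m/s.
Speed = |(-5.739, -6.898)| = 8.973 m/s.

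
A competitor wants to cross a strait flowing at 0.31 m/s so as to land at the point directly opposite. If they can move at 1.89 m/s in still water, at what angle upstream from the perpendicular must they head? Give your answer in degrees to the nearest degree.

To cancel the current, the upstream component of the competitor's velocity must equal the flow: 1.89 sin θ = 0.31.
sin θ = 0.31 / 1.89 = 0.1640.
θ = arcsin(0.1640) = 9.440°.

9°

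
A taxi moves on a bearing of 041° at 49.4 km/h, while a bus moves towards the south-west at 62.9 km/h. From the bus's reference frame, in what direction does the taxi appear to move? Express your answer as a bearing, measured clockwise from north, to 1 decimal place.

043.2°

Taking east as x and north as y: taxi velocity = (32.409, 37.283) km/h; bus velocity = (-44.477, -44.477) km/h.
Velocity of taxi relative to bus = (32.409, 37.283) − (-44.477, -44.477) = (76.886, 81.760) km/h.
Bearing = atan2(76.89, 81.76) = 43.24° clockwise from north.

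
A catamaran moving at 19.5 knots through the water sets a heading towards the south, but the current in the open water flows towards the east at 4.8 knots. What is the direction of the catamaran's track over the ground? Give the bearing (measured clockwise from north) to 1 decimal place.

Taking east as x and north as y: velocity relative to the water = (0.000, -19.500) knots; the water relative to ground = (4.800, 0.000) knots.
Velocity relative to ground = (0.000, -19.500) + (4.800, 0.000) = (4.800, -19.500) knots.
Bearing = atan2(4.80, -19.50) = 166.17° clockwise from north.

166.2°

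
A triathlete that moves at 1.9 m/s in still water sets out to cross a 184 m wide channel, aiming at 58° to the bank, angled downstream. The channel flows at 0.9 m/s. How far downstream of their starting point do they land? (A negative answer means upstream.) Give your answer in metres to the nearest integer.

Perpendicular speed = 1.611 m/s; crossing time = 184 / 1.611 = 114.194 s.
Net downstream speed = 1.907 m/s.
Drift = 1.907 × 114.194 = 217.751 m (downstream).

218 m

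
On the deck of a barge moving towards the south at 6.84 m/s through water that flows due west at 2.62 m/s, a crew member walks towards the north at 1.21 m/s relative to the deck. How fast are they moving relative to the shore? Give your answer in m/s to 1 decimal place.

6.2 m/s

In east/north components (m/s): crew member relative to barge = (0.000, 1.210); barge relative to water = (0.000, -6.840); water relative to ground = (-2.620, 0.000).
Sum = (-2.620, -5.630) m/s.
Speed = |(-2.620, -5.630)| = 6.210 m/s.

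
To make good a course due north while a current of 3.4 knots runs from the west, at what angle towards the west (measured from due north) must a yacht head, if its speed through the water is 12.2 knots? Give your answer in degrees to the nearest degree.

16°

The current pushes perpendicular to the desired track; the heading must have a component into the current equal to 3.4 knots: 12.2 sin θ = 3.4.
sin θ = 0.2787, so θ = 16.182°.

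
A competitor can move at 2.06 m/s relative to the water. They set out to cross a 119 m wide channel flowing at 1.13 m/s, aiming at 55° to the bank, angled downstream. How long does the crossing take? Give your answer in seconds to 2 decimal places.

The component of the competitor's velocity perpendicular to the bank is 2.06 × sin 55° = 1.687 m/s.
The flow acts along the bank and has no component across it.
Time = 119 / 1.687 = 70.520 s.

70.52 s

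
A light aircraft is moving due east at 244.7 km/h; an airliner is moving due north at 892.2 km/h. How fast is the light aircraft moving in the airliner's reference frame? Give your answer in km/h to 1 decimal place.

Taking east as x and north as y: light aircraft velocity = (244.700, 0.000) km/h; airliner velocity = (0.000, 892.200) km/h.
Velocity of light aircraft relative to airliner = (244.700, 0.000) − (0.000, 892.200) = (244.700, -892.200) km/h.
Magnitude = |(244.700, -892.200)| = 925.148 km/h.

925.1 km/h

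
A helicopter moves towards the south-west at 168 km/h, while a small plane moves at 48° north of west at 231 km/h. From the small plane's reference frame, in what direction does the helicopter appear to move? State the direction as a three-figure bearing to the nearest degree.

Taking east as x and north as y: helicopter velocity = (-118.794, -118.794) km/h; small plane velocity = (-154.569, 171.666) km/h.
Velocity of helicopter relative to small plane = (-118.794, -118.794) − (-154.569, 171.666) = (35.775, -290.460) km/h.
Bearing = atan2(35.78, -290.46) = 172.98° clockwise from north.

173°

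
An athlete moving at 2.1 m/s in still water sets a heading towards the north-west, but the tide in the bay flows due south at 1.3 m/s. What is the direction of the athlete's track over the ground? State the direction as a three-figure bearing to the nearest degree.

277°

Taking east as x and north as y: velocity relative to the water = (-1.485, 1.485) m/s; the water relative to ground = (0.000, -1.300) m/s.
Velocity relative to ground = (-1.485, 1.485) + (0.000, -1.300) = (-1.485, 0.185) m/s.
Bearing = atan2(-1.48, 0.18) = 277.10° clockwise from north.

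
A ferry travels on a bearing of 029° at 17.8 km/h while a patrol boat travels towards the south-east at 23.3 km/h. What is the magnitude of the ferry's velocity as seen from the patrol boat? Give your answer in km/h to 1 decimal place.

Taking east as x and north as y: ferry velocity = (8.630, 15.568) km/h; patrol boat velocity = (16.476, -16.476) km/h.
Velocity of ferry relative to patrol boat = (8.630, 15.568) − (16.476, -16.476) = (-7.846, 32.044) km/h.
Magnitude = |(-7.846, 32.044)| = 32.990 km/h.

33.0 km/h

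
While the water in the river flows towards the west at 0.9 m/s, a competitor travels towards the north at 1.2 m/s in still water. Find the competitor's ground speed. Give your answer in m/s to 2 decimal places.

Taking east as x and north as y: velocity relative to the water = (0.000, 1.200) m/s; the water relative to ground = (-0.900, 0.000) m/s.
Velocity relative to ground = (0.000, 1.200) + (-0.900, 0.000) = (-0.900, 1.200) m/s.
Speed = |(-0.900, 1.200)| = 1.500 m/s.

1.50 m/s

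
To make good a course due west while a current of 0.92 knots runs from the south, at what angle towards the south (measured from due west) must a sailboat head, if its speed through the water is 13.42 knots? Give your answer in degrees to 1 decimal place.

3.9°

The current pushes perpendicular to the desired track; the heading must have a component into the current equal to 0.92 knots: 13.42 sin θ = 0.92.
sin θ = 0.0686, so θ = 3.931°.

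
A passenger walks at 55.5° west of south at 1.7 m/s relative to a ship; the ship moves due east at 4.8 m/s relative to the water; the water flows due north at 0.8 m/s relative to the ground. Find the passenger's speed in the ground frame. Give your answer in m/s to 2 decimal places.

3.40 m/s

In east/north components (m/s): passenger relative to ship = (-1.401, -0.963); ship relative to water = (4.800, 0.000); water relative to ground = (0.000, 0.800).
Sum = (3.399, -0.163) m/s.
Speed = |(3.399, -0.163)| = 3.403 m/s.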